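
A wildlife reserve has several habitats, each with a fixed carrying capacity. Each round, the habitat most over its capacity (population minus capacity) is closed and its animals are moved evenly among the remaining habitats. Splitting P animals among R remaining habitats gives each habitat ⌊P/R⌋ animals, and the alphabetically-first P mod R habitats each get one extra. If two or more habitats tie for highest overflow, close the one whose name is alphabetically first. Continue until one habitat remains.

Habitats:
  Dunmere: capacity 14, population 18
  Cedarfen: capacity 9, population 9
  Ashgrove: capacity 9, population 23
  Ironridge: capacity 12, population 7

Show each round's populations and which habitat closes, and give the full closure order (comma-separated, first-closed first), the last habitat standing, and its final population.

Closure order: Ashgrove, Dunmere, Cedarfen
Last habitat: Ironridge with 57 animals

Round 1: Ashgrove=23 Cedarfen=9 Dunmere=18 Ironridge=7 → close Ashgrove (overflow 14)
  23÷3 = 7 each, +1 to first 2
Round 2: Cedarfen=17 Dunmere=26 Ironridge=14 → close Dunmere (overflow 12)
  26÷2 = 13 each, +1 to first 0
Round 3: Cedarfen=30 Ironridge=27 → close Cedarfen (overflow 21)
  30÷1 = 30 each, +1 to first 0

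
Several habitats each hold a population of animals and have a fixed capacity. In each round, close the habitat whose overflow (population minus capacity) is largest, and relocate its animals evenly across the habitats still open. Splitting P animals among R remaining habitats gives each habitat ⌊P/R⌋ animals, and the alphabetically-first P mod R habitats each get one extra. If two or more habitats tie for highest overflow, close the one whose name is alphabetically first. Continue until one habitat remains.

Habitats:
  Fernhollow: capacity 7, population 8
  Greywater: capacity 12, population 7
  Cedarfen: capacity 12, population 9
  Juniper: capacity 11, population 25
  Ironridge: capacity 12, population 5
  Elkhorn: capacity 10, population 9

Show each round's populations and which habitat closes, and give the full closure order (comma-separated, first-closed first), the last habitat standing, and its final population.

Closure order: Juniper, Fernhollow, Elkhorn, Cedarfen, Greywater
Last habitat: Ironridge with 63 animals

Round 1: Cedarfen=9 Elkhorn=9 Fernhollow=8 Greywater=7 Ironridge=5 Juniper=25 → close Juniper (overflow 14)
  25÷5 = 5 each, +1 to first 0
Round 2: Cedarfen=14 Elkhorn=14 Fernhollow=13 Greywater=12 Ironridge=10 → close Fernhollow (overflow 6)
  13÷4 = 3 each, +1 to first 1
Round 3: Cedarfen=18 Elkhorn=17 Greywater=15 Ironridge=13 → close Elkhorn (overflow 7)
  17÷3 = 5 each, +1 to first 2
Round 4: Cedarfen=24 Greywater=21 Ironridge=18 → close Cedarfen (overflow 12)
  24÷2 = 12 each, +1 to first 0
Round 5: Greywater=33 Ironridge=30 → close Greywater (overflow 21)
  33÷1 = 33 each, +1 to first 0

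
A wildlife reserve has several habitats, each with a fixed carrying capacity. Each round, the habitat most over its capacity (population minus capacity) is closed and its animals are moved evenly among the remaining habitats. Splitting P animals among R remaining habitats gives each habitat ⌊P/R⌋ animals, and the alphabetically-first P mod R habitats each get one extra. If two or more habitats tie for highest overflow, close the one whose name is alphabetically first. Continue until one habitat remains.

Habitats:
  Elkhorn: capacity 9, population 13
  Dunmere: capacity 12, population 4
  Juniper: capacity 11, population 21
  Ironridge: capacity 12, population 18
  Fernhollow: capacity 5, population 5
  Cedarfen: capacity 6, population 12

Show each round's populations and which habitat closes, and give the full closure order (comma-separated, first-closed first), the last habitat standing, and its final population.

Closure order: Juniper, Cedarfen, Ironridge, Elkhorn, Fernhollow
Last habitat: Dunmere with 73 animals

Round 1: Cedarfen=12 Dunmere=4 Elkhorn=13 Fernhollow=5 Ironridge=18 Juniper=21 → close Juniper (overflow 10)
  21÷5 = 4 each, +1 to first 1
Round 2: Cedarfen=17 Dunmere=8 Elkhorn=17 Fernhollow=9 Ironridge=22 → close Cedarfen (overflow 11)
  17÷4 = 4 each, +1 to first 1
Round 3: Dunmere=13 Elkhorn=21 Fernhollow=13 Ironridge=26 → close Ironridge (overflow 14)
  26÷3 = 8 each, +1 to first 2
Round 4: Dunmere=22 Elkhorn=30 Fernhollow=21 → close Elkhorn (overflow 21)
  30÷2 = 15 each, +1 to first 0
Round 5: Dunmere=37 Fernhollow=36 → close Fernhollow (overflow 31)
  36÷1 = 36 each, +1 to first 0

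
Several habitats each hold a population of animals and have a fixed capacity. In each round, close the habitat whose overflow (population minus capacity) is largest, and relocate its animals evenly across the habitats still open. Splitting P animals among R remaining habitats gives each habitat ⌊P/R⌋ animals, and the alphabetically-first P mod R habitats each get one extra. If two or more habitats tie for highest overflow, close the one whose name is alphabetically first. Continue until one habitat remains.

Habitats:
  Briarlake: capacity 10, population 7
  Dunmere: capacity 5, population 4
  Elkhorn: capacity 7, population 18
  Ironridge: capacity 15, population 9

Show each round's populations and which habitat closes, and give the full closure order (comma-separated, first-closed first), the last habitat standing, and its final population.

Closure order: Elkhorn, Dunmere, Briarlake
Last habitat: Ironridge with 38 animals

Round 1: Briarlake=7 Dunmere=4 Elkhorn=18 Ironridge=9 → close Elkhorn (overflow 11)
  18÷3 = 6 each, +1 to first 0
Round 2: Briarlake=13 Dunmere=10 Ironridge=15 → close Dunmere (overflow 5)
  10÷2 = 5 each, +1 to first 0
Round 3: Briarlake=18 Ironridge=20 → close Briarlake (overflow 8)
  18÷1 = 18 each, +1 to first 0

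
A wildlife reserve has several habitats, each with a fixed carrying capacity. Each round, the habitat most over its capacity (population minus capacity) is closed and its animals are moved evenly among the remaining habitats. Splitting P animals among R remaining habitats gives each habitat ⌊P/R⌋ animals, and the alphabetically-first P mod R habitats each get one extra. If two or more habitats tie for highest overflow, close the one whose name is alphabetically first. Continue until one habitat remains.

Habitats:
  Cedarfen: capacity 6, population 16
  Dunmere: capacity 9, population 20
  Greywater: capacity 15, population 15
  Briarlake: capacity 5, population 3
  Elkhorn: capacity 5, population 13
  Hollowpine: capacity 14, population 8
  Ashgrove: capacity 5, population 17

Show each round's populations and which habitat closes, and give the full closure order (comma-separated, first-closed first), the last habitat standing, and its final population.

Closure order: Ashgrove, Dunmere, Cedarfen, Elkhorn, Greywater, Briarlake
Last habitat: Hollowpine with 92 animals

Round 1: Ashgrove=17 Briarlake=3 Cedarfen=16 Dunmere=20 Elkhorn=13 Greywater=15 Hollowpine=8 → close Ashgrove (overflow 12)
  17÷6 = 2 each, +1 to first 5
Round 2: Briarlake=6 Cedarfen=19 Dunmere=23 Elkhorn=16 Greywater=18 Hollowpine=10 → close Dunmere (overflow 14)
  23÷5 = 4 each, +1 to first 3
Round 3: Briarlake=11 Cedarfen=24 Elkhorn=21 Greywater=22 Hollowpine=14 → close Cedarfen (overflow 18)
  24÷4 = 6 each, +1 to first 0
Round 4: Briarlake=17 Elkhorn=27 Greywater=28 Hollowpine=20 → close Elkhorn (overflow 22)
  27÷3 = 9 each, +1 to first 0
Round 5: Briarlake=26 Greywater=37 Hollowpine=29 → close Greywater (overflow 22)
  37÷2 = 18 each, +1 to first 1
Round 6: Briarlake=45 Hollowpine=47 → close Briarlake (overflow 40)
  45÷1 = 45 each, +1 to first 0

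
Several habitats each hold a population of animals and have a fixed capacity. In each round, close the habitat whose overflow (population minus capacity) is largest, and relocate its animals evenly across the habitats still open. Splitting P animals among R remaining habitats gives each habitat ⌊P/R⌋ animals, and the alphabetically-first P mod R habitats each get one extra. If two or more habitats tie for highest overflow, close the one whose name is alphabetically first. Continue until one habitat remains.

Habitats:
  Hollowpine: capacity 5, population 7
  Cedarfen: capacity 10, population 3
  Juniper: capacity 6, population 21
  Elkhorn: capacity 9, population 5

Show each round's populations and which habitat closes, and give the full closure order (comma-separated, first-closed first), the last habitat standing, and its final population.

Closure order: Juniper, Hollowpine, Elkhorn
Last habitat: Cedarfen with 36 animals

Round 1: Cedarfen=3 Elkhorn=5 Hollowpine=7 Juniper=21 → close Juniper (overflow 15)
  21÷3 = 7 each, +1 to first 0
Round 2: Cedarfen=10 Elkhorn=12 Hollowpine=14 → close Hollowpine (overflow 9)
  14÷2 = 7 each, +1 to first 0
Round 3: Cedarfen=17 Elkhorn=19 → close Elkhorn (overflow 10)
  19÷1 = 19 each, +1 to first 0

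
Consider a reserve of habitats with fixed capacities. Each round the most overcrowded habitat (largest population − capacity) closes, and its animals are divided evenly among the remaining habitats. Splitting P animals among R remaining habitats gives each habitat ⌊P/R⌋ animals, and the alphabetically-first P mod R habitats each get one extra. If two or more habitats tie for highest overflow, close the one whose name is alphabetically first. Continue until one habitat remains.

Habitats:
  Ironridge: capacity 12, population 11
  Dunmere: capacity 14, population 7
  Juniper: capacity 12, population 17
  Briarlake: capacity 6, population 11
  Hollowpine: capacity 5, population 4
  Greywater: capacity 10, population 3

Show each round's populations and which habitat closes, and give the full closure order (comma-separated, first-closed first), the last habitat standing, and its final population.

Round 1: Briarlake=11 Dunmere=7 Greywater=3 Hollowpine=4 Ironridge=11 Juniper=17 → close Briarlake (overflow 5)
  11÷5 = 2 each, +1 to first 1
Round 2: Dunmere=10 Greywater=5 Hollowpine=6 Ironridge=13 Juniper=19 → close Juniper (overflow 7)
  19÷4 = 4 each, +1 to first 3
Round 3: Dunmere=15 Greywater=10 Hollowpine=11 Ironridge=17 → close Hollowpine (overflow 6)
  11÷3 = 3 each, +1 to first 2
Round 4: Dunmere=19 Greywater=14 Ironridge=20 → close Ironridge (overflow 8)
  20÷2 = 10 each, +1 to first 0
Round 5: Dunmere=29 Greywater=24 → close Dunmere (overflow 15)
  29÷1 = 29 each, +1 to first 0

Closure order: Briarlake, Juniper, Hollowpine, Ironridge, Dunmere
Last habitat: Greywater with 53 animals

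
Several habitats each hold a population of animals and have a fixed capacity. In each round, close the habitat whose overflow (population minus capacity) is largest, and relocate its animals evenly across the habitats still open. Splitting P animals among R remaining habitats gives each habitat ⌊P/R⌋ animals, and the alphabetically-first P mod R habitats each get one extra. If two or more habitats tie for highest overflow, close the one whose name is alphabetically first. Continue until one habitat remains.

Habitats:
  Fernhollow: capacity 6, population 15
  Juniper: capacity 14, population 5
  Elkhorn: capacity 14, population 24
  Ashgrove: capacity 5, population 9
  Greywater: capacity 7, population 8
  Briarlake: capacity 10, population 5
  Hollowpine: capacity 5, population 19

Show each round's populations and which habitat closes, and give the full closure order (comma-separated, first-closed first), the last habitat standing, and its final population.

Round 1: Ashgrove=9 Briarlake=5 Elkhorn=24 Fernhollow=15 Greywater=8 Hollowpine=19 Juniper=5 → close Hollowpine (overflow 14)
  19÷6 = 3 each, +1 to first 1
Round 2: Ashgrove=13 Briarlake=8 Elkhorn=27 Fernhollow=18 Greywater=11 Juniper=8 → close Elkhorn (overflow 13)
  27÷5 = 5 each, +1 to first 2
Round 3: Ashgrove=19 Briarlake=14 Fernhollow=23 Greywater=16 Juniper=13 → close Fernhollow (overflow 17)
  23÷4 = 5 each, +1 to first 3
Round 4: Ashgrove=25 Briarlake=20 Greywater=22 Juniper=18 → close Ashgrove (overflow 20)
  25÷3 = 8 each, +1 to first 1
Round 5: Briarlake=29 Greywater=30 Juniper=26 → close Greywater (overflow 23)
  30÷2 = 15 each, +1 to first 0
Round 6: Briarlake=44 Juniper=41 → close Briarlake (overflow 34)
  44÷1 = 44 each, +1 to first 0

Closure order: Hollowpine, Elkhorn, Fernhollow, Ashgrove, Greywater, Briarlake
Last habitat: Juniper with 85 animals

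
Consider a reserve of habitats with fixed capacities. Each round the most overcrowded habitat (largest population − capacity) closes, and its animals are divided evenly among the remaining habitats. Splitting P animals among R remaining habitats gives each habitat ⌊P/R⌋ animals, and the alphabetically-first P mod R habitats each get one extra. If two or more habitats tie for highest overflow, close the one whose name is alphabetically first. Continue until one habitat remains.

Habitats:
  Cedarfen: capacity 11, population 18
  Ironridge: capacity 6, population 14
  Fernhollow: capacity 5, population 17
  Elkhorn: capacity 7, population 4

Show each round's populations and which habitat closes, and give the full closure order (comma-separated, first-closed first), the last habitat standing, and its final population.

Round 1: Cedarfen=18 Elkhorn=4 Fernhollow=17 Ironridge=14 → close Fernhollow (overflow 12)
  17÷3 = 5 each, +1 to first 2
Round 2: Cedarfen=24 Elkhorn=10 Ironridge=19 → close Cedarfen (overflow 13)
  24÷2 = 12 each, +1 to first 0
Round 3: Elkhorn=22 Ironridge=31 → close Ironridge (overflow 25)
  31÷1 = 31 each, +1 to first 0

Closure order: Fernhollow, Cedarfen, Ironridge
Last habitat: Elkhorn with 53 animals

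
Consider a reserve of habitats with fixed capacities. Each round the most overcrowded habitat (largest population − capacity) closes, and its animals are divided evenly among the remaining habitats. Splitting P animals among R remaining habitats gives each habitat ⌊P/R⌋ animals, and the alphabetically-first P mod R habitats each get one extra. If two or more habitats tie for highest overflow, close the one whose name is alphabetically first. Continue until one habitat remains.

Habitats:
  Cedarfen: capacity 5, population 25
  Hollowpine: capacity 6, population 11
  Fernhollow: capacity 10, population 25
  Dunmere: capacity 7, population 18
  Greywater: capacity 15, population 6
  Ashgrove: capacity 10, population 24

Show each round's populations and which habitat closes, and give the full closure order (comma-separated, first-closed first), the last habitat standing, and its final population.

Closure order: Cedarfen, Fernhollow, Ashgrove, Dunmere, Hollowpine
Last habitat: Greywater with 109 animals

Round 1: Ashgrove=24 Cedarfen=25 Dunmere=18 Fernhollow=25 Greywater=6 Hollowpine=11 → close Cedarfen (overflow 20)
  25÷5 = 5 each, +1 to first 0
Round 2: Ashgrove=29 Dunmere=23 Fernhollow=30 Greywater=11 Hollowpine=16 → close Fernhollow (overflow 20)
  30÷4 = 7 each, +1 to first 2
Round 3: Ashgrove=37 Dunmere=31 Greywater=18 Hollowpine=23 → close Ashgrove (overflow 27)
  37÷3 = 12 each, +1 to first 1
Round 4: Dunmere=44 Greywater=30 Hollowpine=35 → close Dunmere (overflow 37)
  44÷2 = 22 each, +1 to first 0
Round 5: Greywater=52 Hollowpine=57 → close Hollowpine (overflow 51)
  57÷1 = 57 each, +1 to first 0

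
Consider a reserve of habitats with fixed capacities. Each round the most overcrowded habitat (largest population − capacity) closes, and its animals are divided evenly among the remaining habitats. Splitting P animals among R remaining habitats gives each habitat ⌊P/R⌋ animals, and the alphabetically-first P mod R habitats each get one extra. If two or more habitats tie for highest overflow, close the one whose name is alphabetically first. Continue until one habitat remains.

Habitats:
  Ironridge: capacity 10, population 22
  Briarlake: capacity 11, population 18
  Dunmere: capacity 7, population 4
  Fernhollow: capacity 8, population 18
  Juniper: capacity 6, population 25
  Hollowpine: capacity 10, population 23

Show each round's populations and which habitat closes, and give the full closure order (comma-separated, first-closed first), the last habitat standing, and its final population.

Round 1: Briarlake=18 Dunmere=4 Fernhollow=18 Hollowpine=23 Ironridge=22 Juniper=25 → close Juniper (overflow 19)
  25÷5 = 5 each, +1 to first 0
Round 2: Briarlake=23 Dunmere=9 Fernhollow=23 Hollowpine=28 Ironridge=27 → close Hollowpine (overflow 18)
  28÷4 = 7 each, +1 to first 0
Round 3: Briarlake=30 Dunmere=16 Fernhollow=30 Ironridge=34 → close Ironridge (overflow 24)
  34÷3 = 11 each, +1 to first 1
Round 4: Briarlake=42 Dunmere=27 Fernhollow=41 → close Fernhollow (overflow 33)
  41÷2 = 20 each, +1 to first 1
Round 5: Briarlake=63 Dunmere=47 → close Briarlake (overflow 52)
  63÷1 = 63 each, +1 to first 0

Closure order: Juniper, Hollowpine, Ironridge, Fernhollow, Briarlake
Last habitat: Dunmere with 110 animals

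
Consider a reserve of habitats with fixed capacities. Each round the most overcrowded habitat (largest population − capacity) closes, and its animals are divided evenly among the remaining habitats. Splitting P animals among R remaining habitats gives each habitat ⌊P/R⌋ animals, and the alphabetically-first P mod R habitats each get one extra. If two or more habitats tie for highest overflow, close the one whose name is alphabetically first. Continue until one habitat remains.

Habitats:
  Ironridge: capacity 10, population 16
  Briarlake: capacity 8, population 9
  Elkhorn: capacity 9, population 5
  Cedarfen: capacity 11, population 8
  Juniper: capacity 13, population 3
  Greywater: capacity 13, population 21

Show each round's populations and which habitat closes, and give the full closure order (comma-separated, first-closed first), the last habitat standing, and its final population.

Round 1: Briarlake=9 Cedarfen=8 Elkhorn=5 Greywater=21 Ironridge=16 Juniper=3 → close Greywater (overflow 8)
  21÷5 = 4 each, +1 to first 1
Round 2: Briarlake=14 Cedarfen=12 Elkhorn=9 Ironridge=20 Juniper=7 → close Ironridge (overflow 10)
  20÷4 = 5 each, +1 to first 0
Round 3: Briarlake=19 Cedarfen=17 Elkhorn=14 Juniper=12 → close Briarlake (overflow 11)
  19÷3 = 6 each, +1 to first 1
Round 4: Cedarfen=24 Elkhorn=20 Juniper=18 → close Cedarfen (overflow 13)
  24÷2 = 12 each, +1 to first 0
Round 5: Elkhorn=32 Juniper=30 → close Elkhorn (overflow 23)
  32÷1 = 32 each, +1 to first 0

Closure order: Greywater, Ironridge, Briarlake, Cedarfen, Elkhorn
Last habitat: Juniper with 62 animals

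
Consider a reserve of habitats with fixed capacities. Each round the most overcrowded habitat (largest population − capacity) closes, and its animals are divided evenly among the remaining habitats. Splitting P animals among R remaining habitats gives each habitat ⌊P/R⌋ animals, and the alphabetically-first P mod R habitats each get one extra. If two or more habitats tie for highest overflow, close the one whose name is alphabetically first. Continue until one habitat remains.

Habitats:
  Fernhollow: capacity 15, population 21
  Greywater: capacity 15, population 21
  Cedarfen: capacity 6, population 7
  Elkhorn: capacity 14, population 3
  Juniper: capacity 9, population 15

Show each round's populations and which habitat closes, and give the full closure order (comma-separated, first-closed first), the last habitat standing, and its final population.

Round 1: Cedarfen=7 Elkhorn=3 Fernhollow=21 Greywater=21 Juniper=15 → close Fernhollow (overflow 6)
  21÷4 = 5 each, +1 to first 1
Round 2: Cedarfen=13 Elkhorn=8 Greywater=26 Juniper=20 → close Greywater (overflow 11)
  26÷3 = 8 each, +1 to first 2
Round 3: Cedarfen=22 Elkhorn=17 Juniper=28 → close Juniper (overflow 19)
  28÷2 = 14 each, +1 to first 0
Round 4: Cedarfen=36 Elkhorn=31 → close Cedarfen (overflow 30)
  36÷1 = 36 each, +1 to first 0

Closure order: Fernhollow, Greywater, Juniper, Cedarfen
Last habitat: Elkhorn with 67 animals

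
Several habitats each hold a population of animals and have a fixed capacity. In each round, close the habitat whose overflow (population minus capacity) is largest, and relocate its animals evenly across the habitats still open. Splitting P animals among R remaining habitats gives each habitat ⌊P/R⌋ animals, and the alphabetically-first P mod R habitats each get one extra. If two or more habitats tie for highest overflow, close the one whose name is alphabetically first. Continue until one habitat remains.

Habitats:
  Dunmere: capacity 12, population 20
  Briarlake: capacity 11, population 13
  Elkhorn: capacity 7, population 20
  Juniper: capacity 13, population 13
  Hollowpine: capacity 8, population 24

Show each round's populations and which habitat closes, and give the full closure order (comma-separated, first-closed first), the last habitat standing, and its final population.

Round 1: Briarlake=13 Dunmere=20 Elkhorn=20 Hollowpine=24 Juniper=13 → close Hollowpine (overflow 16)
  24÷4 = 6 each, +1 to first 0
Round 2: Briarlake=19 Dunmere=26 Elkhorn=26 Juniper=19 → close Elkhorn (overflow 19)
  26÷3 = 8 each, +1 to first 2
Round 3: Briarlake=28 Dunmere=35 Juniper=27 → close Dunmere (overflow 23)
  35÷2 = 17 each, +1 to first 1
Round 4: Briarlake=46 Juniper=44 → close Briarlake (overflow 35)
  46÷1 = 46 each, +1 to first 0

Closure order: Hollowpine, Elkhorn, Dunmere, Briarlake
Last habitat: Juniper with 90 animals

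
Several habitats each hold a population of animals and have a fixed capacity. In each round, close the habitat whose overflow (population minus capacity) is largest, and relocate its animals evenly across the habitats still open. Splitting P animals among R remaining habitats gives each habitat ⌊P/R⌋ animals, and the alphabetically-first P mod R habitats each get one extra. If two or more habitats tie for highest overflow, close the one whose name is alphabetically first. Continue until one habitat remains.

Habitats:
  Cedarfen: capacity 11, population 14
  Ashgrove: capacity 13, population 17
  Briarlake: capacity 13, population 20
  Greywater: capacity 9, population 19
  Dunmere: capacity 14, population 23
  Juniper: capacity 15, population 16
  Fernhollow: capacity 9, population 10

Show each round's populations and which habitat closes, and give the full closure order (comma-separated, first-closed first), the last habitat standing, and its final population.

Closure order: Greywater, Dunmere, Briarlake, Ashgrove, Cedarfen, Fernhollow
Last habitat: Juniper with 119 animals

Round 1: Ashgrove=17 Briarlake=20 Cedarfen=14 Dunmere=23 Fernhollow=10 Greywater=19 Juniper=16 → close Greywater (overflow 10)
  19÷6 = 3 each, +1 to first 1
Round 2: Ashgrove=21 Briarlake=23 Cedarfen=17 Dunmere=26 Fernhollow=13 Juniper=19 → close Dunmere (overflow 12)
  26÷5 = 5 each, +1 to first 1
Round 3: Ashgrove=27 Briarlake=28 Cedarfen=22 Fernhollow=18 Juniper=24 → close Briarlake (overflow 15)
  28÷4 = 7 each, +1 to first 0
Round 4: Ashgrove=34 Cedarfen=29 Fernhollow=25 Juniper=31 → close Ashgrove (overflow 21)
  34÷3 = 11 each, +1 to first 1
Round 5: Cedarfen=41 Fernhollow=36 Juniper=42 → close Cedarfen (overflow 30)
  41÷2 = 20 each, +1 to first 1
Round 6: Fernhollow=57 Juniper=62 → close Fernhollow (overflow 48)
  57÷1 = 57 each, +1 to first 0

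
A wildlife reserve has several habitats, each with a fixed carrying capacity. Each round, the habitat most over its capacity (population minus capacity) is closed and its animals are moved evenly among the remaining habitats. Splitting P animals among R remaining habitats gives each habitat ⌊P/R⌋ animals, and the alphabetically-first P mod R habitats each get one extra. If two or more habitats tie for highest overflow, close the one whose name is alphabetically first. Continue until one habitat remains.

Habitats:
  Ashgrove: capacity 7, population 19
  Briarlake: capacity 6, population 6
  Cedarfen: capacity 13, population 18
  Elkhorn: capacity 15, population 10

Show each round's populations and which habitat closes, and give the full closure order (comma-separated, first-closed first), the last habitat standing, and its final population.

Closure order: Ashgrove, Cedarfen, Briarlake
Last habitat: Elkhorn with 53 animals

Round 1: Ashgrove=19 Briarlake=6 Cedarfen=18 Elkhorn=10 → close Ashgrove (overflow 12)
  19÷3 = 6 each, +1 to first 1
Round 2: Briarlake=13 Cedarfen=24 Elkhorn=16 → close Cedarfen (overflow 11)
  24÷2 = 12 each, +1 to first 0
Round 3: Briarlake=25 Elkhorn=28 → close Briarlake (overflow 19)
  25÷1 = 25 each, +1 to first 0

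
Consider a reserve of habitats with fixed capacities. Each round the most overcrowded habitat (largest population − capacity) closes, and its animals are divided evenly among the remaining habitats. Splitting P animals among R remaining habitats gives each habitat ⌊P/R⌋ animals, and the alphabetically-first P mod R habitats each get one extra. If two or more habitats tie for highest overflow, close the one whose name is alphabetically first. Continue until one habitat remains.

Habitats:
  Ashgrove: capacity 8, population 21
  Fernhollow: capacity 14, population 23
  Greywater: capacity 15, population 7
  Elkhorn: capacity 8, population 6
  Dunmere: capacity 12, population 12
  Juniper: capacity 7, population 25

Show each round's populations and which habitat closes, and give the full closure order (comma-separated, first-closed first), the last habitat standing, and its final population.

Closure order: Juniper, Ashgrove, Fernhollow, Dunmere, Elkhorn
Last habitat: Greywater with 94 animals

Round 1: Ashgrove=21 Dunmere=12 Elkhorn=6 Fernhollow=23 Greywater=7 Juniper=25 → close Juniper (overflow 18)
  25÷5 = 5 each, +1 to first 0
Round 2: Ashgrove=26 Dunmere=17 Elkhorn=11 Fernhollow=28 Greywater=12 → close Ashgrove (overflow 18)
  26÷4 = 6 each, +1 to first 2
Round 3: Dunmere=24 Elkhorn=18 Fernhollow=34 Greywater=18 → close Fernhollow (overflow 20)
  34÷3 = 11 each, +1 to first 1
Round 4: Dunmere=36 Elkhorn=29 Greywater=29 → close Dunmere (overflow 24)
  36÷2 = 18 each, +1 to first 0
Round 5: Elkhorn=47 Greywater=47 → close Elkhorn (overflow 39)
  47÷1 = 47 each, +1 to first 0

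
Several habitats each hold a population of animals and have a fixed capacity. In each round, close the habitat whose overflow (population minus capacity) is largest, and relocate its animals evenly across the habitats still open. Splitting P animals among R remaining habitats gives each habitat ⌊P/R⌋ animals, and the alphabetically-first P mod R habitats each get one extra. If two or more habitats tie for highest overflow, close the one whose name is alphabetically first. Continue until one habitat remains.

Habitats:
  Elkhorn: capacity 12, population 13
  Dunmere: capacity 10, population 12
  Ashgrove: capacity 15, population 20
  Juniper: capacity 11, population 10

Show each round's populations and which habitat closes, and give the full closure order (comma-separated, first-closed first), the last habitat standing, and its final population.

Round 1: Ashgrove=20 Dunmere=12 Elkhorn=13 Juniper=10 → close Ashgrove (overflow 5)
  20÷3 = 6 each, +1 to first 2
Round 2: Dunmere=19 Elkhorn=20 Juniper=16 → close Dunmere (overflow 9)
  19÷2 = 9 each, +1 to first 1
Round 3: Elkhorn=30 Juniper=25 → close Elkhorn (overflow 18)
  30÷1 = 30 each, +1 to first 0

Closure order: Ashgrove, Dunmere, Elkhorn
Last habitat: Juniper with 55 animals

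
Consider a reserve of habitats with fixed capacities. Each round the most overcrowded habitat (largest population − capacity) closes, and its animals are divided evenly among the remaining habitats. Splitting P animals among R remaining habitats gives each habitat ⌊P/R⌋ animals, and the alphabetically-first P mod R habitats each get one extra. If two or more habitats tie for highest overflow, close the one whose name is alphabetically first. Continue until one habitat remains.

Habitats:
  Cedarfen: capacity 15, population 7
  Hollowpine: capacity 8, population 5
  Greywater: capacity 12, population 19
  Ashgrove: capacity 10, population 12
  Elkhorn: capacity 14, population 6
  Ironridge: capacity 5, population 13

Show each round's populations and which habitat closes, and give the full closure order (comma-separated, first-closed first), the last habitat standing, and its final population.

Round 1: Ashgrove=12 Cedarfen=7 Elkhorn=6 Greywater=19 Hollowpine=5 Ironridge=13 → close Ironridge (overflow 8)
  13÷5 = 2 each, +1 to first 3
Round 2: Ashgrove=15 Cedarfen=10 Elkhorn=9 Greywater=21 Hollowpine=7 → close Greywater (overflow 9)
  21÷4 = 5 each, +1 to first 1
Round 3: Ashgrove=21 Cedarfen=15 Elkhorn=14 Hollowpine=12 → close Ashgrove (overflow 11)
  21÷3 = 7 each, +1 to first 0
Round 4: Cedarfen=22 Elkhorn=21 Hollowpine=19 → close Hollowpine (overflow 11)
  19÷2 = 9 each, +1 to first 1
Round 5: Cedarfen=32 Elkhorn=30 → close Cedarfen (overflow 17)
  32÷1 = 32 each, +1 to first 0

Closure order: Ironridge, Greywater, Ashgrove, Hollowpine, Cedarfen
Last habitat: Elkhorn with 62 animals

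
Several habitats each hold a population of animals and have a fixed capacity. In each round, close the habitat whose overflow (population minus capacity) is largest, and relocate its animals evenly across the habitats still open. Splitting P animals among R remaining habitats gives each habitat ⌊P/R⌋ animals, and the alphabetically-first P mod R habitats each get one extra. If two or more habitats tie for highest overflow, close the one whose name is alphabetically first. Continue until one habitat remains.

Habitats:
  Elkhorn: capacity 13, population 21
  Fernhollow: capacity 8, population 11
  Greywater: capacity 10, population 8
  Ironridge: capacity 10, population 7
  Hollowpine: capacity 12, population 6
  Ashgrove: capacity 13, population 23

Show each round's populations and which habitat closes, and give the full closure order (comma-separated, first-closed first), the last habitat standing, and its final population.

Closure order: Ashgrove, Elkhorn, Fernhollow, Greywater, Ironridge
Last habitat: Hollowpine with 76 animals

Round 1: Ashgrove=23 Elkhorn=21 Fernhollow=11 Greywater=8 Hollowpine=6 Ironridge=7 → close Ashgrove (overflow 10)
  23÷5 = 4 each, +1 to first 3
Round 2: Elkhorn=26 Fernhollow=16 Greywater=13 Hollowpine=10 Ironridge=11 → close Elkhorn (overflow 13)
  26÷4 = 6 each, +1 to first 2
Round 3: Fernhollow=23 Greywater=20 Hollowpine=16 Ironridge=17 → close Fernhollow (overflow 15)
  23÷3 = 7 each, +1 to first 2
Round 4: Greywater=28 Hollowpine=24 Ironridge=24 → close Greywater (overflow 18)
  28÷2 = 14 each, +1 to first 0
Round 5: Hollowpine=38 Ironridge=38 → close Ironridge (overflow 28)
  38÷1 = 38 each, +1 to first 0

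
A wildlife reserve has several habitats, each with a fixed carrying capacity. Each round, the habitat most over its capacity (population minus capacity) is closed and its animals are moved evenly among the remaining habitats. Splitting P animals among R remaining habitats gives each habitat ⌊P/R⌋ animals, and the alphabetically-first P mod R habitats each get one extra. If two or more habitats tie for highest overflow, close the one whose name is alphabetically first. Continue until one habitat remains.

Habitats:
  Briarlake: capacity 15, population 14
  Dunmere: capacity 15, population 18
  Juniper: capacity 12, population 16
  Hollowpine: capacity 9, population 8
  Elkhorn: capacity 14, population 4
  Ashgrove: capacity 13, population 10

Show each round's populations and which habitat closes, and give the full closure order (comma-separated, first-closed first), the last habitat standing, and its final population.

Round 1: Ashgrove=10 Briarlake=14 Dunmere=18 Elkhorn=4 Hollowpine=8 Juniper=16 → close Juniper (overflow 4)
  16÷5 = 3 each, +1 to first 1
Round 2: Ashgrove=14 Briarlake=17 Dunmere=21 Elkhorn=7 Hollowpine=11 → close Dunmere (overflow 6)
  21÷4 = 5 each, +1 to first 1
Round 3: Ashgrove=20 Briarlake=22 Elkhorn=12 Hollowpine=16 → close Ashgrove (overflow 7)
  20÷3 = 6 each, +1 to first 2
Round 4: Briarlake=29 Elkhorn=19 Hollowpine=22 → close Briarlake (overflow 14)
  29÷2 = 14 each, +1 to first 1
Round 5: Elkhorn=34 Hollowpine=36 → close Hollowpine (overflow 27)
  36÷1 = 36 each, +1 to first 0

Closure order: Juniper, Dunmere, Ashgrove, Briarlake, Hollowpine
Last habitat: Elkhorn with 70 animals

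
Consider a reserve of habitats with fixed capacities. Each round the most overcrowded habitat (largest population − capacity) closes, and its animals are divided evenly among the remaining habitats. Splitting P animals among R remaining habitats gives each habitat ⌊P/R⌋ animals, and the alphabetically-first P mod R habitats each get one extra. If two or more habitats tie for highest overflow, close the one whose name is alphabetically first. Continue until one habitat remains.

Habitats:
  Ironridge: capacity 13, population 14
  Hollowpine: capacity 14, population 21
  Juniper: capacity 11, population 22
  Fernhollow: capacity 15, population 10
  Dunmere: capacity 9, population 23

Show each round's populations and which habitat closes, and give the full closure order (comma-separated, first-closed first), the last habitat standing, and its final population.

Closure order: Dunmere, Juniper, Hollowpine, Ironridge
Last habitat: Fernhollow with 90 animals

Round 1: Dunmere=23 Fernhollow=10 Hollowpine=21 Ironridge=14 Juniper=22 → close Dunmere (overflow 14)
  23÷4 = 5 each, +1 to first 3
Round 2: Fernhollow=16 Hollowpine=27 Ironridge=20 Juniper=27 → close Juniper (overflow 16)
  27÷3 = 9 each, +1 to first 0
Round 3: Fernhollow=25 Hollowpine=36 Ironridge=29 → close Hollowpine (overflow 22)
  36÷2 = 18 each, +1 to first 0
Round 4: Fernhollow=43 Ironridge=47 → close Ironridge (overflow 34)
  47÷1 = 47 each, +1 to first 0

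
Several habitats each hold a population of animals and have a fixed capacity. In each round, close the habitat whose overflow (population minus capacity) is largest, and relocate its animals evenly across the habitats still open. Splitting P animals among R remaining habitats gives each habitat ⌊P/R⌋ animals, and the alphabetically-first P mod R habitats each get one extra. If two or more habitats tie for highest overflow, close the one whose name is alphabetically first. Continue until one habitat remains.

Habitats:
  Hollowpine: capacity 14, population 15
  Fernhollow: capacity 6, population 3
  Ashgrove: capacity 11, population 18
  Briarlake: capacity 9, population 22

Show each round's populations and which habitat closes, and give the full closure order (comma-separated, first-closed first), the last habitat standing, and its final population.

Closure order: Briarlake, Ashgrove, Hollowpine
Last habitat: Fernhollow with 58 animals

Round 1: Ashgrove=18 Briarlake=22 Fernhollow=3 Hollowpine=15 → close Briarlake (overflow 13)
  22÷3 = 7 each, +1 to first 1
Round 2: Ashgrove=26 Fernhollow=10 Hollowpine=22 → close Ashgrove (overflow 15)
  26÷2 = 13 each, +1 to first 0
Round 3: Fernhollow=23 Hollowpine=35 → close Hollowpine (overflow 21)
  35÷1 = 35 each, +1 to first 0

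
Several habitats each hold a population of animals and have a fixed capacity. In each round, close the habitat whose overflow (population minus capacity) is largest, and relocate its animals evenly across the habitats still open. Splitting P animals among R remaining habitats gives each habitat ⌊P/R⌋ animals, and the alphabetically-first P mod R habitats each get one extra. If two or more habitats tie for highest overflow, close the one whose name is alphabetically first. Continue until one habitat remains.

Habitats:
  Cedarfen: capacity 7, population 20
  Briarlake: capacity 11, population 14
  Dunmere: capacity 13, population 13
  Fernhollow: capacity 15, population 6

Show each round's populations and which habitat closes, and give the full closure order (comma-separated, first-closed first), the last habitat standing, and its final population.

Round 1: Briarlake=14 Cedarfen=20 Dunmere=13 Fernhollow=6 → close Cedarfen (overflow 13)
  20÷3 = 6 each, +1 to first 2
Round 2: Briarlake=21 Dunmere=20 Fernhollow=12 → close Briarlake (overflow 10)
  21÷2 = 10 each, +1 to first 1
Round 3: Dunmere=31 Fernhollow=22 → close Dunmere (overflow 18)
  31÷1 = 31 each, +1 to first 0

Closure order: Cedarfen, Briarlake, Dunmere
Last habitat: Fernhollow with 53 animals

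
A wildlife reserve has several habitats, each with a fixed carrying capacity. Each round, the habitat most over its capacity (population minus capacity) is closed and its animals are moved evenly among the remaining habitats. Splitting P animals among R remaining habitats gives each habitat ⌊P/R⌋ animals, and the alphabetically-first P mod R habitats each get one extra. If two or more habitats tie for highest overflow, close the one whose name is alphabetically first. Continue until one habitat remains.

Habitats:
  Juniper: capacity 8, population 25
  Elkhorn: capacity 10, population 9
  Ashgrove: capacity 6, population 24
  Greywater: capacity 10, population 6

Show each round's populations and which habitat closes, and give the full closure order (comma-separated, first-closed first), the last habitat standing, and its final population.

Closure order: Ashgrove, Juniper, Elkhorn
Last habitat: Greywater with 64 animals

Round 1: Ashgrove=24 Elkhorn=9 Greywater=6 Juniper=25 → close Ashgrove (overflow 18)
  24÷3 = 8 each, +1 to first 0
Round 2: Elkhorn=17 Greywater=14 Juniper=33 → close Juniper (overflow 25)
  33÷2 = 16 each, +1 to first 1
Round 3: Elkhorn=34 Greywater=30 → close Elkhorn (overflow 24)
  34÷1 = 34 each, +1 to first 0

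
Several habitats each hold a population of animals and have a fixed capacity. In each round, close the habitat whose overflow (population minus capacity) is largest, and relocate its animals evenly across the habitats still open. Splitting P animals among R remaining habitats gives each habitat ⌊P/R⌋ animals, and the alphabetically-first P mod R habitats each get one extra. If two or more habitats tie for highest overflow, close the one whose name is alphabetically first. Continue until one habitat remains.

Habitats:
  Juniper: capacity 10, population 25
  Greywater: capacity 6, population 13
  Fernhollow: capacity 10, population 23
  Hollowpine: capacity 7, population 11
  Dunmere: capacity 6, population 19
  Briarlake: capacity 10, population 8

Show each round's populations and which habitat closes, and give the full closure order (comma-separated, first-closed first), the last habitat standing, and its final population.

Closure order: Juniper, Dunmere, Fernhollow, Greywater, Hollowpine
Last habitat: Briarlake with 99 animals

Round 1: Briarlake=8 Dunmere=19 Fernhollow=23 Greywater=13 Hollowpine=11 Juniper=25 → close Juniper (overflow 15)
  25÷5 = 5 each, +1 to first 0
Round 2: Briarlake=13 Dunmere=24 Fernhollow=28 Greywater=18 Hollowpine=16 → close Dunmere (overflow 18)
  24÷4 = 6 each, +1 to first 0
Round 3: Briarlake=19 Fernhollow=34 Greywater=24 Hollowpine=22 → close Fernhollow (overflow 24)
  34÷3 = 11 each, +1 to first 1
Round 4: Briarlake=31 Greywater=35 Hollowpine=33 → close Greywater (overflow 29)
  35÷2 = 17 each, +1 to first 1
Round 5: Briarlake=49 Hollowpine=50 → close Hollowpine (overflow 43)
  50÷1 = 50 each, +1 to first 0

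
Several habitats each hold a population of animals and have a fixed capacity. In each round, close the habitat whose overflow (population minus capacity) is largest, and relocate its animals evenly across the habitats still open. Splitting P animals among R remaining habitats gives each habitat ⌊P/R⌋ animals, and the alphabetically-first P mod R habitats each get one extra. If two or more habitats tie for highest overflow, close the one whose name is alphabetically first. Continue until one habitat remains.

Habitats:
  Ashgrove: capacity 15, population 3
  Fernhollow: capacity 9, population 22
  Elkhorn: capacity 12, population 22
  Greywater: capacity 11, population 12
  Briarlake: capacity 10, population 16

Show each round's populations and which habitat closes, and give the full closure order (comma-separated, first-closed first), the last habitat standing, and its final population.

Round 1: Ashgrove=3 Briarlake=16 Elkhorn=22 Fernhollow=22 Greywater=12 → close Fernhollow (overflow 13)
  22÷4 = 5 each, +1 to first 2
Round 2: Ashgrove=9 Briarlake=22 Elkhorn=27 Greywater=17 → close Elkhorn (overflow 15)
  27÷3 = 9 each, +1 to first 0
Round 3: Ashgrove=18 Briarlake=31 Greywater=26 → close Briarlake (overflow 21)
  31÷2 = 15 each, +1 to first 1
Round 4: Ashgrove=34 Greywater=41 → close Greywater (overflow 30)
  41÷1 = 41 each, +1 to first 0

Closure order: Fernhollow, Elkhorn, Briarlake, Greywater
Last habitat: Ashgrove with 75 animals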